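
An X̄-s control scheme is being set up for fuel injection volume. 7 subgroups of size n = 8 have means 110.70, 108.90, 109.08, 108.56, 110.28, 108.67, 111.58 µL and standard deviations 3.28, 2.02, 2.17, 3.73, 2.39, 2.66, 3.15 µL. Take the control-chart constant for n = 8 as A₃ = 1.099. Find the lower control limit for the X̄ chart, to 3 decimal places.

X̄̄ = (110.70 + 108.90 + 109.08 + 108.56 + 110.28 + 108.67 + 111.58) / 7 = 109.6814
s̄ = (3.28 + 2.02 + 2.17 + 3.73 + 2.39 + 2.66 + 3.15) / 7 = 2.7714
LCL = X̄̄ − A₃·s̄ = 109.6814 − 1.099 × 2.7714 = 106.6356

106.636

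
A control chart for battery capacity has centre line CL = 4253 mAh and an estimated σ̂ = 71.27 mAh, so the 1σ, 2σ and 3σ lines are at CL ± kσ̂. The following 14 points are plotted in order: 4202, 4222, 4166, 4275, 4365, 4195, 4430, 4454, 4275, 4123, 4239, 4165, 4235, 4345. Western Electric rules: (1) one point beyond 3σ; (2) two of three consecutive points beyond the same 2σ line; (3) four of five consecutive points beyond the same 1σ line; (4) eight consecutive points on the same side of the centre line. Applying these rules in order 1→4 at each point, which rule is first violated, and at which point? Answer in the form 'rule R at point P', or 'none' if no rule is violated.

Zone of each point (C = within 1σ̂, B = 1σ̂–2σ̂, A = 2σ̂–3σ̂, * = beyond 3σ̂; sign = side of CL): 1:-C, 2:-C, 3:-B, 4:+C, 5:+B, 6:-C, 7:+A, 8:+A, 9:+C, 10:-B, 11:-C, 12:-B, 13:-C, 14:+B
Rule 2 (two of three consecutive points beyond the same 2σ limit) is satisfied at point 8.

rule 2 at point 8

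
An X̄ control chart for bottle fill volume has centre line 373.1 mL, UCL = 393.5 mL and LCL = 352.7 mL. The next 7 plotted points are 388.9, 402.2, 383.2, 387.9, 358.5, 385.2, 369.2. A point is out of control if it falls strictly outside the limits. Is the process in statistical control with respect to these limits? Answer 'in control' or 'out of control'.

Compare each point to [352.7, 393.5]: sample 2 = 402.2 > UCL.

out of control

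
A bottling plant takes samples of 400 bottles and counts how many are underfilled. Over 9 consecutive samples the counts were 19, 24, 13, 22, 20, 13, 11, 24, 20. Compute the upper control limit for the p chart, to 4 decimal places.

0.0776

p̄ = Σdᵢ / (k·n) = 166 / (9 × 400) = 0.04611
UCL = p̄ + 3·√(p̄(1−p̄)/n) = 0.04611 + 3 × √(0.04611×0.95389/400) = 0.04611 + 3 × 0.01049 = 0.07757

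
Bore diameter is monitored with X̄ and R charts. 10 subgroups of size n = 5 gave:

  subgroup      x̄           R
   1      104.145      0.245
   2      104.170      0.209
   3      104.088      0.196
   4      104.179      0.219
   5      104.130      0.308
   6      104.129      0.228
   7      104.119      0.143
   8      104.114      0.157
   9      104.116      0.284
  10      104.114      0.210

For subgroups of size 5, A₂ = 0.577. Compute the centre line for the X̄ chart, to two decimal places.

X̄̄ = (104.145 + 104.170 + 104.088 + 104.179 + 104.130 + 104.129 + 104.119 + 104.114 + 104.116 + 104.114) / 10 = 1041.3040 / 10 = 104.1304
CL = X̄̄ = 104.1304

104.13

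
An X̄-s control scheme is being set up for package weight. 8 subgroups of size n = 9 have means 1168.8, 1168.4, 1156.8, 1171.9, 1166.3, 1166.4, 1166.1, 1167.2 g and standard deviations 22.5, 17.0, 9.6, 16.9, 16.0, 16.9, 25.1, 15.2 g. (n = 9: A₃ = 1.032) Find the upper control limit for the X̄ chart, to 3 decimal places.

1184.444

X̄̄ = (1168.8 + 1168.4 + 1156.8 + 1171.9 + 1166.3 + 1166.4 + 1166.1 + 1167.2) / 8 = 1166.4875
s̄ = (22.5 + 17.0 + 9.6 + 16.9 + 16.0 + 16.9 + 25.1 + 15.2) / 8 = 17.4000
UCL = X̄̄ + A₃·s̄ = 1166.4875 + 1.032 × 17.4000 = 1184.4443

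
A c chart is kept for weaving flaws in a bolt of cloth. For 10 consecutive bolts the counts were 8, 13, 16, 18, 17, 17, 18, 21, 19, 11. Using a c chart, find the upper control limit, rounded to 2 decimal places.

27.72

c̄ = (8 + 13 + 16 + 18 + 17 + 17 + 18 + 21 + 19 + 11) / 10 = 158 / 10 = 15.8000
UCL = c̄ + 3√c̄ = 15.8000 + 3 × √15.8000 = 15.8000 + 3 × 3.9749 = 27.7248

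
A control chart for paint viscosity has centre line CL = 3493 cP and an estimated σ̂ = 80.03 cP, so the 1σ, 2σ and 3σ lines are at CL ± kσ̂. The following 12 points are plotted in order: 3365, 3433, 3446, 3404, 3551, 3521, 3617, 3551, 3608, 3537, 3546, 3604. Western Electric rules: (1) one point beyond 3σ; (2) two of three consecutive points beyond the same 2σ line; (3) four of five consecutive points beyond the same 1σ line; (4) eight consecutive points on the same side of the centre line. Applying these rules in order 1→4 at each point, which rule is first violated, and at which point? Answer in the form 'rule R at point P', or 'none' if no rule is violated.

Zone of each point (C = within 1σ̂, B = 1σ̂–2σ̂, A = 2σ̂–3σ̂, * = beyond 3σ̂; sign = side of CL): 1:-B, 2:-C, 3:-C, 4:-B, 5:+C, 6:+C, 7:+B, 8:+C, 9:+B, 10:+C, 11:+C, 12:+B
Rule 4 (eight consecutive points on the same side of the centre line) is satisfied at point 12.

rule 4 at point 12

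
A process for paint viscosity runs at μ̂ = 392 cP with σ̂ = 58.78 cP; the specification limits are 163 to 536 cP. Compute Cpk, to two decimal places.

0.82

Cpu = (USL − μ̂) / (3σ̂) = (536 − 392) / (3 × 58.78) = 0.8166; Cpl = (μ̂ − LSL) / (3σ̂) = (392 − 163) / (3 × 58.78) = 1.2986; Cpk = min(Cpu, Cpl) = 0.8166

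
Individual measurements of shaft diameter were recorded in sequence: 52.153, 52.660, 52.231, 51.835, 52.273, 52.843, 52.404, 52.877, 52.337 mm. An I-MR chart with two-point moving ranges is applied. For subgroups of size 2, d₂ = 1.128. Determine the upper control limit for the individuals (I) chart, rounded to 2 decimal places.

X̄ = (52.153 + 52.660 + 52.231 + 51.835 + 52.273 + 52.843 + 52.404 + 52.877 + 52.337) / 9 = 52.4014
Moving ranges: 0.507, 0.429, 0.396, 0.438, 0.570, 0.439, 0.473, 0.540; M̄R̄ = 3.7920 / 8 = 0.4740
UCL = X̄ + 3·M̄R̄/d₂ = 52.4014 + 3 × 0.4740 / 1.128 = 53.6621

53.66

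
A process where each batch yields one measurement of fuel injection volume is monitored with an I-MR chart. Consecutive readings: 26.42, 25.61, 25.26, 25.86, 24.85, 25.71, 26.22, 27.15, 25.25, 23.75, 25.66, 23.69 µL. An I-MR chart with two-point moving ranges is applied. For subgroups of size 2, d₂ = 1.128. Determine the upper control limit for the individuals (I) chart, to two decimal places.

X̄ = (26.42 + 25.61 + 25.26 + 25.86 + 24.85 + 25.71 + 26.22 + 27.15 + 25.25 + 23.75 + 25.66 + 23.69) / 12 = 25.4525
Moving ranges: 0.81, 0.35, 0.60, 1.01, 0.86, 0.51, 0.93, 1.90, 1.50, 1.91, 1.97; M̄R̄ = 12.3500 / 11 = 1.1227
UCL = X̄ + 3·M̄R̄/d₂ = 25.4525 + 3 × 1.1227 / 1.128 = 28.4385

28.44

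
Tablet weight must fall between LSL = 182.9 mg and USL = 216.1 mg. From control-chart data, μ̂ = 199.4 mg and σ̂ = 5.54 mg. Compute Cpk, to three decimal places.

Cpu = (USL − μ̂) / (3σ̂) = (216.1 − 199.4) / (3 × 5.54) = 1.0048; Cpl = (μ̂ − LSL) / (3σ̂) = (199.4 − 182.9) / (3 × 5.54) = 0.9928; Cpk = min(Cpu, Cpl) = 0.9928

0.993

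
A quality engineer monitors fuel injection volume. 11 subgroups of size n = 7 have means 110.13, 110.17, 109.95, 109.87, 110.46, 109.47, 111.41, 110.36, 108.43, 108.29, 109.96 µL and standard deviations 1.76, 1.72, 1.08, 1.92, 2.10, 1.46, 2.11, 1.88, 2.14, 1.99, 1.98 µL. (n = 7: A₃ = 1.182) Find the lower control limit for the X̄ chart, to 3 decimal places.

X̄̄ = (110.13 + 110.17 + 109.95 + 109.87 + 110.46 + 109.47 + 111.41 + 110.36 + 108.43 + 108.29 + 109.96) / 11 = 109.8636
s̄ = (1.76 + 1.72 + 1.08 + 1.92 + 2.10 + 1.46 + 2.11 + 1.88 + 2.14 + 1.99 + 1.98) / 11 = 1.8309
LCL = X̄̄ − A₃·s̄ = 109.8636 − 1.182 × 1.8309 = 107.6995

107.700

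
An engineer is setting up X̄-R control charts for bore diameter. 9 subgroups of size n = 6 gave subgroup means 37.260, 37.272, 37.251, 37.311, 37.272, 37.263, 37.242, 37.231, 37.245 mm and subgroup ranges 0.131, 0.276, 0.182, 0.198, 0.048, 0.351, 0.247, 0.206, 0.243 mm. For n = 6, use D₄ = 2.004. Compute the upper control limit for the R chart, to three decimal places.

0.419

R̄ = (0.131 + 0.276 + 0.182 + 0.198 + 0.048 + 0.351 + 0.247 + 0.206 + 0.243) / 9 = 1.8820 / 9 = 0.2091
UCL_R = D₄·R̄ = 2.004 × 0.2091 = 0.4191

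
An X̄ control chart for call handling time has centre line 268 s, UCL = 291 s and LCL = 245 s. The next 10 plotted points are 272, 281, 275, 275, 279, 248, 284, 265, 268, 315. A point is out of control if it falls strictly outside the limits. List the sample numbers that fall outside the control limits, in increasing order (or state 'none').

Compare each point to [245, 291]: sample 10 = 315 > UCL.

10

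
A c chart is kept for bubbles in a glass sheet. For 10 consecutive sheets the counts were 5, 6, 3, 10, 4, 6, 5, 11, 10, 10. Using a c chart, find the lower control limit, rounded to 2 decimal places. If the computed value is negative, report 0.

0.00

c̄ = (5 + 6 + 3 + 10 + 4 + 6 + 5 + 11 + 10 + 10) / 10 = 70 / 10 = 7.0000
LCL = c̄ − 3√c̄ = 7.0000 − 3 × 2.6458 = -0.9373 → 0 (cannot be negative)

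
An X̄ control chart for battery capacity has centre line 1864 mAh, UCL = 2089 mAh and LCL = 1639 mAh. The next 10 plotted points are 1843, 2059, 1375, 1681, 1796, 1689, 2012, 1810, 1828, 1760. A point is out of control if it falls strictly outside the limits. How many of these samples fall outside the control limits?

Compare each point to [1639, 2089]: sample 3 = 1375 < LCL.

1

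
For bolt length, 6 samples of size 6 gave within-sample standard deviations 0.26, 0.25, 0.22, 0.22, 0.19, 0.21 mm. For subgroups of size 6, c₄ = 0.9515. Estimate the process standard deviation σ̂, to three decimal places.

0.236

s̄ = (0.26 + 0.25 + 0.22 + 0.22 + 0.19 + 0.21) / 6 = 0.2250
σ̂ = s̄ / c₄ = 0.2250 / 0.9515 = 0.2365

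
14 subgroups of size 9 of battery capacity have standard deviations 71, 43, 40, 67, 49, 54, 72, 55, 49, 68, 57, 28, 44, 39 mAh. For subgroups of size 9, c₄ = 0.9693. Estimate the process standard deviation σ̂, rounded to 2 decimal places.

s̄ = (71 + 43 + 40 + 67 + 49 + 54 + 72 + 55 + 49 + 68 + 57 + 28 + 44 + 39) / 14 = 52.5714
σ̂ = s̄ / c₄ = 52.5714 / 0.9693 = 54.2365

54.24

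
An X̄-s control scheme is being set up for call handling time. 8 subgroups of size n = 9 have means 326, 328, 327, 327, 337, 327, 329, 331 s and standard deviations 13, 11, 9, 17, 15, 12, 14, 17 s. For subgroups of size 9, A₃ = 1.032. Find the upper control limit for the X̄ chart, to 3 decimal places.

X̄̄ = (326 + 328 + 327 + 327 + 337 + 327 + 329 + 331) / 8 = 329.0000
s̄ = (13 + 11 + 9 + 17 + 15 + 12 + 14 + 17) / 8 = 13.5000
UCL = X̄̄ + A₃·s̄ = 329.0000 + 1.032 × 13.5000 = 342.9320

342.932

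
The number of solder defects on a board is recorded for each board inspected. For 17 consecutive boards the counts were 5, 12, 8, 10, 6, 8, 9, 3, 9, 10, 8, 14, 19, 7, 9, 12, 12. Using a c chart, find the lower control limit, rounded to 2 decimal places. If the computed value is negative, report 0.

c̄ = (5 + 12 + 8 + 10 + 6 + 8 + 9 + 3 + 9 + 10 + 8 + 14 + 19 + 7 + 9 + 12 + 12) / 17 = 161 / 17 = 9.4706
LCL = c̄ − 3√c̄ = 9.4706 − 3 × 3.0774 = 0.2383

0.24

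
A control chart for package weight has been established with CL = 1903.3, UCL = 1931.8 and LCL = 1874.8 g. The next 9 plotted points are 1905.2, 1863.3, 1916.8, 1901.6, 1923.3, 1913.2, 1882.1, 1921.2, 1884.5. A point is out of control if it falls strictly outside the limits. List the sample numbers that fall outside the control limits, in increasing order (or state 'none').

Compare each point to [1874.8, 1931.8]: sample 2 = 1863.3 < LCL.

2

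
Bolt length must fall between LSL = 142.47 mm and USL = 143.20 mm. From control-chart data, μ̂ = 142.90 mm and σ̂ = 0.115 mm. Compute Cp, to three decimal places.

Cp = (USL − LSL) / (6σ̂) = (143.20 − 142.47) / (6 × 0.115) = 0.7300 / 0.6900 = 1.0580

1.058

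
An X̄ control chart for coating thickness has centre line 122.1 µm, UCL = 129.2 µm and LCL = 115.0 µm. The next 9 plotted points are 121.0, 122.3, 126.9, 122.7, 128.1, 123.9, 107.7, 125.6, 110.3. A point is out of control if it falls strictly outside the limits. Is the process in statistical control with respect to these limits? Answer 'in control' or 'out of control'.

out of control

Compare each point to [115.0, 129.2]: sample 7 = 107.7 < LCL; sample 9 = 110.3 < LCL.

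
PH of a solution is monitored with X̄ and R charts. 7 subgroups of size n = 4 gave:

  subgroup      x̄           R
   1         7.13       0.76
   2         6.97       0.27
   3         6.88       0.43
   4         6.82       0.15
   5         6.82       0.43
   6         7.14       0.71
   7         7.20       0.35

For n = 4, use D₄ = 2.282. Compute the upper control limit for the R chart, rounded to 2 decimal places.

R̄ = (0.76 + 0.27 + 0.43 + 0.15 + 0.43 + 0.71 + 0.35) / 7 = 3.1000 / 7 = 0.4429
UCL_R = D₄·R̄ = 2.282 × 0.4429 = 1.0106

1.01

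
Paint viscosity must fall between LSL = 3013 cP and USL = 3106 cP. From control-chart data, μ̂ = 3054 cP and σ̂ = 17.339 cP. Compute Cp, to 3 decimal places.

Cp = (USL − LSL) / (6σ̂) = (3106 − 3013) / (6 × 17.339) = 93.0000 / 104.0340 = 0.8939

0.894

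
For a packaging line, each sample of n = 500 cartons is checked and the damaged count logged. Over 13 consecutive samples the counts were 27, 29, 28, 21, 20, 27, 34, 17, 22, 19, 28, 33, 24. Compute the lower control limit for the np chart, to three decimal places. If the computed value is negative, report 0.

p̄ = Σdᵢ / (k·n) = 329 / (13 × 500) = 0.05062
LCL = np̄ − 3·√(np̄(1−p̄)) = 25.3077 − 3 × 4.9017 = 10.6026

10.603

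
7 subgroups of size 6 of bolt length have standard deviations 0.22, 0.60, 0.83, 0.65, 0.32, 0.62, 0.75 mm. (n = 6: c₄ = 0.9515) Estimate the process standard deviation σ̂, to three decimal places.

s̄ = (0.22 + 0.60 + 0.83 + 0.65 + 0.32 + 0.62 + 0.75) / 7 = 0.5700
σ̂ = s̄ / c₄ = 0.5700 / 0.9515 = 0.5991

0.599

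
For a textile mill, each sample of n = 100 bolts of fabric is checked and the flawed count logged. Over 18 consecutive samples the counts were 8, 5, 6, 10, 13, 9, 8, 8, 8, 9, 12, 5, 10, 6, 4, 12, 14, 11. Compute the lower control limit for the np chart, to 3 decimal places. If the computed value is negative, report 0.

p̄ = Σdᵢ / (k·n) = 158 / (18 × 100) = 0.08778
LCL = np̄ − 3·√(np̄(1−p̄)) = 8.7778 − 3 × 2.8297 = 0.2886

0.289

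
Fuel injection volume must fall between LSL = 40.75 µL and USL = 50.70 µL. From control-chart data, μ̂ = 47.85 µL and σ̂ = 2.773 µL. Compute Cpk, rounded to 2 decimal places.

Cpu = (USL − μ̂) / (3σ̂) = (50.70 − 47.85) / (3 × 2.773) = 0.3426; Cpl = (μ̂ − LSL) / (3σ̂) = (47.85 − 40.75) / (3 × 2.773) = 0.8535; Cpk = min(Cpu, Cpl) = 0.3426

0.34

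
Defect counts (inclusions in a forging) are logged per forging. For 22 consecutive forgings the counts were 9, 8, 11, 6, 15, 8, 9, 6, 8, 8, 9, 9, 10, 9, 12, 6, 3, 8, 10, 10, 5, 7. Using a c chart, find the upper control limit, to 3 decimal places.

c̄ = (9 + 8 + 11 + 6 + 15 + 8 + 9 + 6 + 8 + 8 + 9 + 9 + 10 + 9 + 12 + 6 + 3 + 8 + 10 + 10 + 5 + 7) / 22 = 186 / 22 = 8.4545
UCL = c̄ + 3√c̄ = 8.4545 + 3 × √8.4545 = 8.4545 + 3 × 2.9077 = 17.1776

17.178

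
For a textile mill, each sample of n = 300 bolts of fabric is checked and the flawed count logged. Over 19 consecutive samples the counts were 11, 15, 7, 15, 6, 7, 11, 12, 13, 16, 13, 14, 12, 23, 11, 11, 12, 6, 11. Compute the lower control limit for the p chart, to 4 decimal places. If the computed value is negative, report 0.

p̄ = Σdᵢ / (k·n) = 226 / (19 × 300) = 0.03965
LCL = p̄ − 3·√(p̄(1−p̄)/n) = 0.03965 − 3 × 0.01127 = 0.00585

0.0059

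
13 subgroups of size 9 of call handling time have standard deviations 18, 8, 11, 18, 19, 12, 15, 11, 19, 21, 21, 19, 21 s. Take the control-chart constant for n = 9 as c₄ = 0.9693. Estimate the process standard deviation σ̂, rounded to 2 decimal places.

s̄ = (18 + 8 + 11 + 18 + 19 + 12 + 15 + 11 + 19 + 21 + 21 + 19 + 21) / 13 = 16.3846
σ̂ = s̄ / c₄ = 16.3846 / 0.9693 = 16.9036

16.90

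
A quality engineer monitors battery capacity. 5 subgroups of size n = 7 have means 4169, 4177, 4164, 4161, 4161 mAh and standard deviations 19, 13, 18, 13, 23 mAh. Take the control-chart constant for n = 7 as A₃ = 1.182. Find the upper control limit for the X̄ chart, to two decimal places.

4186.73

X̄̄ = (4169 + 4177 + 4164 + 4161 + 4161) / 5 = 4166.4000
s̄ = (19 + 13 + 18 + 13 + 23) / 5 = 17.2000
UCL = X̄̄ + A₃·s̄ = 4166.4000 + 1.182 × 17.2000 = 4186.7304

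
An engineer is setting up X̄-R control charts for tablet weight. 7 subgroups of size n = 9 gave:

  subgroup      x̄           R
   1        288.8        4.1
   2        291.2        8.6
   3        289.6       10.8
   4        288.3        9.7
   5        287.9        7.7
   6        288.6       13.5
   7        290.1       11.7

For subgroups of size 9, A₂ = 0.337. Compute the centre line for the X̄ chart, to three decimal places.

X̄̄ = (288.8 + 291.2 + 289.6 + 288.3 + 287.9 + 288.6 + 290.1) / 7 = 2024.5000 / 7 = 289.2143
CL = X̄̄ = 289.2143

289.214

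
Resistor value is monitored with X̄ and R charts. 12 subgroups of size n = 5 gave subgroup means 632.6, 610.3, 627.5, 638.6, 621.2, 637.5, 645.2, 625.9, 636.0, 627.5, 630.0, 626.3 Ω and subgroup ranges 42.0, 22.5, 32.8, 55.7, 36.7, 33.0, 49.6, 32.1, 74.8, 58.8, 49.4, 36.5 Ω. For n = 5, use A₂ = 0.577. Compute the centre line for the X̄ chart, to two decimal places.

X̄̄ = (632.6 + 610.3 + 627.5 + 638.6 + 621.2 + 637.5 + 645.2 + 625.9 + 636.0 + 627.5 + 630.0 + 626.3) / 12 = 7558.6000 / 12 = 629.8833
CL = X̄̄ = 629.8833

629.88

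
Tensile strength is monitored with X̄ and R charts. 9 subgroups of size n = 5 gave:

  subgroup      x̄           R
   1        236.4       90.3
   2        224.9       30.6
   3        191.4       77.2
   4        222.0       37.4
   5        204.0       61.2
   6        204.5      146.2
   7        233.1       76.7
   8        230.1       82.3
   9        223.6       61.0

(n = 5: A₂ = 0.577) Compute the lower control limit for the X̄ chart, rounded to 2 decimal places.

X̄̄ = (236.4 + 224.9 + 191.4 + 222.0 + 204.0 + 204.5 + 233.1 + 230.1 + 223.6) / 9 = 1970.0000 / 9 = 218.8889
R̄ = (90.3 + 30.6 + 77.2 + 37.4 + 61.2 + 146.2 + 76.7 + 82.3 + 61.0) / 9 = 662.9000 / 9 = 73.6556
LCL = X̄̄ − A₂·R̄ = 218.8889 − 0.577 × 73.6556 = 176.3896

176.39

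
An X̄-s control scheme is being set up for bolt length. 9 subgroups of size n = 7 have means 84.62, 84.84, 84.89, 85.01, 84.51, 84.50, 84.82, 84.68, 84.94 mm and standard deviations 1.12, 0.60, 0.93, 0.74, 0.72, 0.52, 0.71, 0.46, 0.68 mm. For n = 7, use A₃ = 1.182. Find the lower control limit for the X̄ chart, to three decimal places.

83.906

X̄̄ = (84.62 + 84.84 + 84.89 + 85.01 + 84.51 + 84.50 + 84.82 + 84.68 + 84.94) / 9 = 84.7567
s̄ = (1.12 + 0.60 + 0.93 + 0.74 + 0.72 + 0.52 + 0.71 + 0.46 + 0.68) / 9 = 0.7200
LCL = X̄̄ − A₃·s̄ = 84.7567 − 1.182 × 0.7200 = 83.9056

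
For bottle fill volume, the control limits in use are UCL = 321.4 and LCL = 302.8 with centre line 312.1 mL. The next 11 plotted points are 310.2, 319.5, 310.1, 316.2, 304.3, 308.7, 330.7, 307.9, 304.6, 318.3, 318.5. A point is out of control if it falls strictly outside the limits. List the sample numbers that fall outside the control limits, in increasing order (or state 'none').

Compare each point to [302.8, 321.4]: sample 7 = 330.7 > UCL.

7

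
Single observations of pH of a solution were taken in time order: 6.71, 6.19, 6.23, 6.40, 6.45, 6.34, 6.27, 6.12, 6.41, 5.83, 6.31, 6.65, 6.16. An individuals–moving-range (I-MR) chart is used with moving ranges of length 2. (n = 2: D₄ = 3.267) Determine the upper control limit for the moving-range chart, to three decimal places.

Moving ranges: 0.52, 0.04, 0.17, 0.05, 0.11, 0.07, 0.15, 0.29, 0.58, 0.48, 0.34, 0.49; M̄R̄ = 3.2900 / 12 = 0.2742
UCL_MR = D₄·M̄R̄ = 3.267 × 0.2742 = 0.8957

0.896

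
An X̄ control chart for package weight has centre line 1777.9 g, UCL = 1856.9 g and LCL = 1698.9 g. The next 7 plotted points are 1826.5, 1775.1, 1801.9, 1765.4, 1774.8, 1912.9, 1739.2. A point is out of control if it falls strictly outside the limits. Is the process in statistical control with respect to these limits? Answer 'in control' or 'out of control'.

out of control

Compare each point to [1698.9, 1856.9]: sample 6 = 1912.9 > UCL.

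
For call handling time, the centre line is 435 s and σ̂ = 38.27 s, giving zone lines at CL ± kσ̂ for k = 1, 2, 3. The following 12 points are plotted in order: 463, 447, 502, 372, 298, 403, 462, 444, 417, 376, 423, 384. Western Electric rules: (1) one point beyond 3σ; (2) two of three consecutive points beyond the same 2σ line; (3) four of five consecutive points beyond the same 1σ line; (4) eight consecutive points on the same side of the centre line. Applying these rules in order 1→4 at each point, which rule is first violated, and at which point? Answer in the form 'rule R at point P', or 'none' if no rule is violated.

Zone of each point (C = within 1σ̂, B = 1σ̂–2σ̂, A = 2σ̂–3σ̂, * = beyond 3σ̂; sign = side of CL): 1:+C, 2:+C, 3:+B, 4:-B, 5:-*, 6:-C, 7:+C, 8:+C, 9:-C, 10:-B, 11:-C, 12:-B
Rule 1 (one point beyond the 3σ limits) is satisfied at point 5.

rule 1 at point 5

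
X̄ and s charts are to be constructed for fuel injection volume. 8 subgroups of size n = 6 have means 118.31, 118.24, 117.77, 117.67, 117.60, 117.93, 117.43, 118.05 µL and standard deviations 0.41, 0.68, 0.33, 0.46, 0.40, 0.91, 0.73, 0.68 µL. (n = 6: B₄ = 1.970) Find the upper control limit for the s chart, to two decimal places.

1.13

s̄ = (0.41 + 0.68 + 0.33 + 0.46 + 0.40 + 0.91 + 0.73 + 0.68) / 8 = 0.5750
UCL_s = B₄·s̄ = 1.970 × 0.5750 = 1.1328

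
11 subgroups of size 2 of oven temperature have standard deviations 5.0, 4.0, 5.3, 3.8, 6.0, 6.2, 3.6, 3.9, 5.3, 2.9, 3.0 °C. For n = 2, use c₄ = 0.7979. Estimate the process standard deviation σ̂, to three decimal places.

5.583

s̄ = (5.0 + 4.0 + 5.3 + 3.8 + 6.0 + 6.2 + 3.6 + 3.9 + 5.3 + 2.9 + 3.0) / 11 = 4.4545
σ̂ = s̄ / c₄ = 4.4545 / 0.7979 = 5.5828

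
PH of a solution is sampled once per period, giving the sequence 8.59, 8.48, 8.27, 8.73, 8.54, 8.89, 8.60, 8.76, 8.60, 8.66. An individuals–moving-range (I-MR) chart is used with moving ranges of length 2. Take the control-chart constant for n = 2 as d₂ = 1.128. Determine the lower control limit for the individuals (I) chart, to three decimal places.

X̄ = (8.59 + 8.48 + 8.27 + 8.73 + 8.54 + 8.89 + 8.60 + 8.76 + 8.60 + 8.66) / 10 = 8.6120
Moving ranges: 0.11, 0.21, 0.46, 0.19, 0.35, 0.29, 0.16, 0.16, 0.06; M̄R̄ = 1.9900 / 9 = 0.2211
LCL = X̄ − 3·M̄R̄/d₂ = 8.6120 − 3 × 0.2211 / 1.128 = 8.0239

8.024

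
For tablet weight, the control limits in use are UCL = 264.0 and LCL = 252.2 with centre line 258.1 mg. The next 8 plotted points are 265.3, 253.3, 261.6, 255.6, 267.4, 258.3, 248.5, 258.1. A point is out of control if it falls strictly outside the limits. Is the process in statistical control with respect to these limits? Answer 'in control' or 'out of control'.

Compare each point to [252.2, 264.0]: sample 1 = 265.3 > UCL; sample 5 = 267.4 > UCL; sample 7 = 248.5 < LCL.

out of control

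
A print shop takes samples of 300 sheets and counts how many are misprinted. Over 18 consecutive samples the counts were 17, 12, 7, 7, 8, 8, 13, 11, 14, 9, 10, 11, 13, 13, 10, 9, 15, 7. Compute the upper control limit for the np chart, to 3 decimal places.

p̄ = Σdᵢ / (k·n) = 194 / (18 × 300) = 0.03593
UCL = np̄ + 3·√(np̄(1−p̄)) = 10.7778 + 3 × √(10.7778×0.96407) = 10.7778 + 3 × 3.2234 = 20.4481

20.448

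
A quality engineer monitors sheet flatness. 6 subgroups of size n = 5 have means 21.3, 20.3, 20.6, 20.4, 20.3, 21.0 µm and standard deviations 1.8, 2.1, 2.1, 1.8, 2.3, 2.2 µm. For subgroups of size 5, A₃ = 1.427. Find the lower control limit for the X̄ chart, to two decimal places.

X̄̄ = (21.3 + 20.3 + 20.6 + 20.4 + 20.3 + 21.0) / 6 = 20.6500
s̄ = (1.8 + 2.1 + 2.1 + 1.8 + 2.3 + 2.2) / 6 = 2.0500
LCL = X̄̄ − A₃·s̄ = 20.6500 − 1.427 × 2.0500 = 17.7247

17.72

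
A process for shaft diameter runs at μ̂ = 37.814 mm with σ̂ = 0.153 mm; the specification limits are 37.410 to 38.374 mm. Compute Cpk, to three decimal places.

Cpu = (USL − μ̂) / (3σ̂) = (38.374 − 37.814) / (3 × 0.153) = 1.2200; Cpl = (μ̂ − LSL) / (3σ̂) = (37.814 − 37.410) / (3 × 0.153) = 0.8802; Cpk = min(Cpu, Cpl) = 0.8802

0.880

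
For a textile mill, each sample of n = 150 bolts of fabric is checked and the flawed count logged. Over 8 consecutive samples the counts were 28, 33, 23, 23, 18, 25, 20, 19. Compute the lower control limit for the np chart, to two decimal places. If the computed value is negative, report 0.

p̄ = Σdᵢ / (k·n) = 189 / (8 × 150) = 0.15750
LCL = np̄ − 3·√(np̄(1−p̄)) = 23.6250 − 3 × 4.4614 = 10.2408

10.24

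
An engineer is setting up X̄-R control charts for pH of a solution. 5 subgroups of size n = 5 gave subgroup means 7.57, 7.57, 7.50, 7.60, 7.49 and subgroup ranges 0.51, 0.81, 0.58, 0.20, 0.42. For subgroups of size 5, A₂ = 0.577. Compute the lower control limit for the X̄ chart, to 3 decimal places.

7.255

X̄̄ = (7.57 + 7.57 + 7.50 + 7.60 + 7.49) / 5 = 37.7300 / 5 = 7.5460
R̄ = (0.51 + 0.81 + 0.58 + 0.20 + 0.42) / 5 = 2.5200 / 5 = 0.5040
LCL = X̄̄ − A₂·R̄ = 7.5460 − 0.577 × 0.5040 = 7.2552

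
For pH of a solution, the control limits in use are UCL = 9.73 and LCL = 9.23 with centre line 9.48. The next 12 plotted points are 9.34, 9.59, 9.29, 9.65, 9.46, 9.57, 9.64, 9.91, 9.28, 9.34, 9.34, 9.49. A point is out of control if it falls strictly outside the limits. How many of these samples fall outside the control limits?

Compare each point to [9.23, 9.73]: sample 8 = 9.91 > UCL.

1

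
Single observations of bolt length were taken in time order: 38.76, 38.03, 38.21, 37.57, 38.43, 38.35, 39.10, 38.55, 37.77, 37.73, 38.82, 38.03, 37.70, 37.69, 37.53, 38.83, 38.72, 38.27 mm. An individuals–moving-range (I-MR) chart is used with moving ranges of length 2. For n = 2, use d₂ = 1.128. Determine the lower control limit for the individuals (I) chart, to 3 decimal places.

X̄ = (38.76 + 38.03 + 38.21 + 37.57 + 38.43 + 38.35 + 39.10 + 38.55 + 37.77 + 37.73 + 38.82 + 38.03 + 37.70 + 37.69 + 37.53 + 38.83 + 38.72 + 38.27) / 18 = 38.2272
Moving ranges: 0.73, 0.18, 0.64, 0.86, 0.08, 0.75, 0.55, 0.78, 0.04, 1.09, 0.79, 0.33, 0.01, 0.16, 1.30, 0.11, 0.45; M̄R̄ = 8.8500 / 17 = 0.5206
LCL = X̄ − 3·M̄R̄/d₂ = 38.2272 − 3 × 0.5206 / 1.128 = 36.8427

36.843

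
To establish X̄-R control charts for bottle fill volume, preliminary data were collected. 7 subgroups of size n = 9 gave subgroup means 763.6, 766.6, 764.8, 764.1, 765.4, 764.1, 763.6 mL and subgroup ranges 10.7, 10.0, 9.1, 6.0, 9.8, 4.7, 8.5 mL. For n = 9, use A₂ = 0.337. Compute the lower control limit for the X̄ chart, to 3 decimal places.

761.769

X̄̄ = (763.6 + 766.6 + 764.8 + 764.1 + 765.4 + 764.1 + 763.6) / 7 = 5352.2000 / 7 = 764.6000
R̄ = (10.7 + 10.0 + 9.1 + 6.0 + 9.8 + 4.7 + 8.5) / 7 = 58.8000 / 7 = 8.4000
LCL = X̄̄ − A₂·R̄ = 764.6000 − 0.337 × 8.4000 = 761.7692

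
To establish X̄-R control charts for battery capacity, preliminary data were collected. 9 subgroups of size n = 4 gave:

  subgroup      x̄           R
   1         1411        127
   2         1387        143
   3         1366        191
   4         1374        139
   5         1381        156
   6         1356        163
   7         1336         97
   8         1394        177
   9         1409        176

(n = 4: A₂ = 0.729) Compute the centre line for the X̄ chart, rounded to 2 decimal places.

1379.33

X̄̄ = (1411 + 1387 + 1366 + 1374 + 1381 + 1356 + 1336 + 1394 + 1409) / 9 = 12414.0000 / 9 = 1379.3333
CL = X̄̄ = 1379.3333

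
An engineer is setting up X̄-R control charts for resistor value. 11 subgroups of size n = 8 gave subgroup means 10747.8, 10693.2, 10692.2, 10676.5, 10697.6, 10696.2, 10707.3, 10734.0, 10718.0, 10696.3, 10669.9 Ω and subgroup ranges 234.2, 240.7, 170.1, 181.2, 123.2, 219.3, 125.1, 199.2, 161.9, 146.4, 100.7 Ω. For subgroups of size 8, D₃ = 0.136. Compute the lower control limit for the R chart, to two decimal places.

23.52

R̄ = (234.2 + 240.7 + 170.1 + 181.2 + 123.2 + 219.3 + 125.1 + 199.2 + 161.9 + 146.4 + 100.7) / 11 = 1902.0000 / 11 = 172.9091
LCL_R = D₃·R̄ = 0.136 × 172.9091 = 23.5156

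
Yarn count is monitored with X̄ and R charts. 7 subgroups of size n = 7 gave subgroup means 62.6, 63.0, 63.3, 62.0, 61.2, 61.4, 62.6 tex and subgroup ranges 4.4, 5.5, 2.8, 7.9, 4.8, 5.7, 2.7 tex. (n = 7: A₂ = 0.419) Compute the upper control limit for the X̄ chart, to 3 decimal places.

64.323

X̄̄ = (62.6 + 63.0 + 63.3 + 62.0 + 61.2 + 61.4 + 62.6) / 7 = 436.1000 / 7 = 62.3000
R̄ = (4.4 + 5.5 + 2.8 + 7.9 + 4.8 + 5.7 + 2.7) / 7 = 33.8000 / 7 = 4.8286
UCL = X̄̄ + A₂·R̄ = 62.3000 + 0.419 × 4.8286 = 64.3232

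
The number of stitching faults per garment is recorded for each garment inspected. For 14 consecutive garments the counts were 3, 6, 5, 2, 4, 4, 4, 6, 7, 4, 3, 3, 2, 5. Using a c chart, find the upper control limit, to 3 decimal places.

c̄ = (3 + 6 + 5 + 2 + 4 + 4 + 4 + 6 + 7 + 4 + 3 + 3 + 2 + 5) / 14 = 58 / 14 = 4.1429
UCL = c̄ + 3√c̄ = 4.1429 + 3 × √4.1429 = 4.1429 + 3 × 2.0354 = 10.2491

10.249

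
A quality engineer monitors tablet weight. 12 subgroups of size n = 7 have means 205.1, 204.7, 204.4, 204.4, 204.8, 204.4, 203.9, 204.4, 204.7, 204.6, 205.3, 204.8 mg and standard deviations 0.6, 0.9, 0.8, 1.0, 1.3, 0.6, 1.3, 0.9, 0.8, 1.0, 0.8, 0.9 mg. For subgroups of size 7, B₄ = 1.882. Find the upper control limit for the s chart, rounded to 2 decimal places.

s̄ = (0.6 + 0.9 + 0.8 + 1.0 + 1.3 + 0.6 + 1.3 + 0.9 + 0.8 + 1.0 + 0.8 + 0.9) / 12 = 0.9083
UCL_s = B₄·s̄ = 1.882 × 0.9083 = 1.7095

1.71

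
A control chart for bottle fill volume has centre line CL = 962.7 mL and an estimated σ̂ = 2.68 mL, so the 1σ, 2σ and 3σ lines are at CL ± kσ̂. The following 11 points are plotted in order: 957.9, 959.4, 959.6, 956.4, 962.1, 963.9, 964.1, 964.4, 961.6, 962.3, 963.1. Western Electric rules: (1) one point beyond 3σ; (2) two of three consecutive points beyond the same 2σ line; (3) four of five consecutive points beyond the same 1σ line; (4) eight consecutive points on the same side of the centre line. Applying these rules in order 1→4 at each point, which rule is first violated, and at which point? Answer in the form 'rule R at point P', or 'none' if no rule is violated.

rule 3 at point 4

Zone of each point (C = within 1σ̂, B = 1σ̂–2σ̂, A = 2σ̂–3σ̂, * = beyond 3σ̂; sign = side of CL): 1:-B, 2:-B, 3:-B, 4:-A, 5:-C, 6:+C, 7:+C, 8:+C, 9:-C, 10:-C, 11:+C
Rule 3 (four of five consecutive points beyond the same 1σ limit) is satisfied at point 4.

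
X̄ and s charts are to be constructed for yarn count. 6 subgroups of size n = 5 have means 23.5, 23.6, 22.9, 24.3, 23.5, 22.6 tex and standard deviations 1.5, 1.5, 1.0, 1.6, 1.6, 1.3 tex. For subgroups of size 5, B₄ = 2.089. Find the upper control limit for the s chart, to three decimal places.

s̄ = (1.5 + 1.5 + 1.0 + 1.6 + 1.6 + 1.3) / 6 = 1.4167
UCL_s = B₄·s̄ = 2.089 × 1.4167 = 2.9594

2.959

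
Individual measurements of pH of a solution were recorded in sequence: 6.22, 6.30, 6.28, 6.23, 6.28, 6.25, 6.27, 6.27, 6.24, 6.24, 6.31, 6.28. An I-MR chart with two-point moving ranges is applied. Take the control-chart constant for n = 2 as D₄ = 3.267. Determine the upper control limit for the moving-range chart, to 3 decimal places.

0.113

Moving ranges: 0.08, 0.02, 0.05, 0.05, 0.03, 0.02, 0.00, 0.03, 0.00, 0.07, 0.03; M̄R̄ = 0.3800 / 11 = 0.0345
UCL_MR = D₄·M̄R̄ = 3.267 × 0.0345 = 0.1129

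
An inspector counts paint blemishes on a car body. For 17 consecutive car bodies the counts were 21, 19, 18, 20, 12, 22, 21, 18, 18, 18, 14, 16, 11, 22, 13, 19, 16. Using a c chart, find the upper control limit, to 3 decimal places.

c̄ = (21 + 19 + 18 + 20 + 12 + 22 + 21 + 18 + 18 + 18 + 14 + 16 + 11 + 22 + 13 + 19 + 16) / 17 = 298 / 17 = 17.5294
UCL = c̄ + 3√c̄ = 17.5294 + 3 × √17.5294 = 17.5294 + 3 × 4.1868 = 30.0899

30.090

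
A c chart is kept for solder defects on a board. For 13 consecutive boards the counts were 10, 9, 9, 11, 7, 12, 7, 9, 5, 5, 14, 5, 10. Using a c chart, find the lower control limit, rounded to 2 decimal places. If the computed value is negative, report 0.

c̄ = (10 + 9 + 9 + 11 + 7 + 12 + 7 + 9 + 5 + 5 + 14 + 5 + 10) / 13 = 113 / 13 = 8.6923
LCL = c̄ − 3√c̄ = 8.6923 − 3 × 2.9483 = -0.1525 → 0 (cannot be negative)

0.00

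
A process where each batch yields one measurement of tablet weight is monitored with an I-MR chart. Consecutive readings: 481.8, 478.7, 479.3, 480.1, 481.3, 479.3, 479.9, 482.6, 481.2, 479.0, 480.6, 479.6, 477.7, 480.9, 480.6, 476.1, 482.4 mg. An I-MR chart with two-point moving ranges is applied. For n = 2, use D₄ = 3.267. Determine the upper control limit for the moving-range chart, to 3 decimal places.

6.820

Moving ranges: 3.1, 0.6, 0.8, 1.2, 2.0, 0.6, 2.7, 1.4, 2.2, 1.6, 1.0, 1.9, 3.2, 0.3, 4.5, 6.3; M̄R̄ = 33.4000 / 16 = 2.0875
UCL_MR = D₄·M̄R̄ = 3.267 × 2.0875 = 6.8199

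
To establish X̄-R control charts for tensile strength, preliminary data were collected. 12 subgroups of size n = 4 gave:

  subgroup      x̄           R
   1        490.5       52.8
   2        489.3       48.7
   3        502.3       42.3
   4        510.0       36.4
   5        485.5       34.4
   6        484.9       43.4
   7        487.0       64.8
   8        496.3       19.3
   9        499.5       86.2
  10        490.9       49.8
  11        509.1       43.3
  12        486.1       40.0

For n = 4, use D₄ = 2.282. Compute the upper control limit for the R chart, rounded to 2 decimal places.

106.76

R̄ = (52.8 + 48.7 + 42.3 + 36.4 + 34.4 + 43.4 + 64.8 + 19.3 + 86.2 + 49.8 + 43.3 + 40.0) / 12 = 561.4000 / 12 = 46.7833
UCL_R = D₄·R̄ = 2.282 × 46.7833 = 106.7596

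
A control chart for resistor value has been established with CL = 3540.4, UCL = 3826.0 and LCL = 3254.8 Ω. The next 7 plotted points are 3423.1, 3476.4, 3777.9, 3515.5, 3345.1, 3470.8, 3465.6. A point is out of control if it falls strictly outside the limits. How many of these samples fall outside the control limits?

0

All 7 points lie within [3254.8, 3826.0].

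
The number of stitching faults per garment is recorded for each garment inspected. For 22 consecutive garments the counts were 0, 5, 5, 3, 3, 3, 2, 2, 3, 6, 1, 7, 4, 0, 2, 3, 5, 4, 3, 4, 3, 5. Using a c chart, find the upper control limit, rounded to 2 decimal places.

8.78

c̄ = (0 + 5 + 5 + 3 + 3 + 3 + 2 + 2 + 3 + 6 + 1 + 7 + 4 + 0 + 2 + 3 + 5 + 4 + 3 + 4 + 3 + 5) / 22 = 73 / 22 = 3.3182
UCL = c̄ + 3√c̄ = 3.3182 + 3 × √3.3182 = 3.3182 + 3 × 1.8216 = 8.7829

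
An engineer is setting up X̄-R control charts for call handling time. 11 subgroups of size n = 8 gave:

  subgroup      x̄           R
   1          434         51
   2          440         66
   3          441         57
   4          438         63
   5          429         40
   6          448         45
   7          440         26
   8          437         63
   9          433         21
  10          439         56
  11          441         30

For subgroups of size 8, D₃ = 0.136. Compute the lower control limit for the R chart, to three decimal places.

R̄ = (51 + 66 + 57 + 63 + 40 + 45 + 26 + 63 + 21 + 56 + 30) / 11 = 518.0000 / 11 = 47.0909
LCL_R = D₃·R̄ = 0.136 × 47.0909 = 6.4044

6.404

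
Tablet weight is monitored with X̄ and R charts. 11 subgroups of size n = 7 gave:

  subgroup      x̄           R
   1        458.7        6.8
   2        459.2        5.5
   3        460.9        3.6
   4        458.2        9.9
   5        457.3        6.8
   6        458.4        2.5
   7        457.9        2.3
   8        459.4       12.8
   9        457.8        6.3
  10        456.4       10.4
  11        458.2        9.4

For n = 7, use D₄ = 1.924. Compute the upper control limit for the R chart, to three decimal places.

13.346

R̄ = (6.8 + 5.5 + 3.6 + 9.9 + 6.8 + 2.5 + 2.3 + 12.8 + 6.3 + 10.4 + 9.4) / 11 = 76.3000 / 11 = 6.9364
UCL_R = D₄·R̄ = 1.924 × 6.9364 = 13.3456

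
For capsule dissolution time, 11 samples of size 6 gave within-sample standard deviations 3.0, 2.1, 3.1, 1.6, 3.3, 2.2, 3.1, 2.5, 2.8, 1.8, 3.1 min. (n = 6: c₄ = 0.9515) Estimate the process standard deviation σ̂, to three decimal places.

2.733

s̄ = (3.0 + 2.1 + 3.1 + 1.6 + 3.3 + 2.2 + 3.1 + 2.5 + 2.8 + 1.8 + 3.1) / 11 = 2.6000
σ̂ = s̄ / c₄ = 2.6000 / 0.9515 = 2.7325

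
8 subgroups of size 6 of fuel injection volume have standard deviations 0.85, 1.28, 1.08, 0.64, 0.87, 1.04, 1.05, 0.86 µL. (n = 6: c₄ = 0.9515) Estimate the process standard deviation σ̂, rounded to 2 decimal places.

1.01

s̄ = (0.85 + 1.28 + 1.08 + 0.64 + 0.87 + 1.04 + 1.05 + 0.86) / 8 = 0.9587
σ̂ = s̄ / c₄ = 0.9587 / 0.9515 = 1.0076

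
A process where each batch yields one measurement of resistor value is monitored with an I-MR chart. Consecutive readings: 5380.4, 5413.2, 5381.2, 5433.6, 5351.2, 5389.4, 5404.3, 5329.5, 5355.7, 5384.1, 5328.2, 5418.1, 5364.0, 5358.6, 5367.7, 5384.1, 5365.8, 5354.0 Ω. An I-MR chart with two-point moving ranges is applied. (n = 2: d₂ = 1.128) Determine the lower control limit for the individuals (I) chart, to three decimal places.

5275.133

X̄ = (5380.4 + 5413.2 + 5381.2 + 5433.6 + 5351.2 + 5389.4 + 5404.3 + 5329.5 + 5355.7 + 5384.1 + 5328.2 + 5418.1 + 5364.0 + 5358.6 + 5367.7 + 5384.1 + 5365.8 + 5354.0) / 18 = 5375.7278
Moving ranges: 32.8, 32.0, 52.4, 82.4, 38.2, 14.9, 74.8, 26.2, 28.4, 55.9, 89.9, 54.1, 5.4, 9.1, 16.4, 18.3, 11.8; M̄R̄ = 643.0000 / 17 = 37.8235
LCL = X̄ − 3·M̄R̄/d₂ = 5375.7278 − 3 × 37.8235 / 1.128 = 5275.1333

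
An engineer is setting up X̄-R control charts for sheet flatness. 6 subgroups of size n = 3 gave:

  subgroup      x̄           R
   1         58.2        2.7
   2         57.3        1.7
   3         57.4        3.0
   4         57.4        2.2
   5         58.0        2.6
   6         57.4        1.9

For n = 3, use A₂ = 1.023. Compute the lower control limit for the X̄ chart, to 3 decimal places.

X̄̄ = (58.2 + 57.3 + 57.4 + 57.4 + 58.0 + 57.4) / 6 = 345.7000 / 6 = 57.6167
R̄ = (2.7 + 1.7 + 3.0 + 2.2 + 2.6 + 1.9) / 6 = 14.1000 / 6 = 2.3500
LCL = X̄̄ − A₂·R̄ = 57.6167 − 1.023 × 2.3500 = 55.2126

55.213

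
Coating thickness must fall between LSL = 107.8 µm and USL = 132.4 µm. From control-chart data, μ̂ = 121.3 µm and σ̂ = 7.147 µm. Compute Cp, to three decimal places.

Cp = (USL − LSL) / (6σ̂) = (132.4 − 107.8) / (6 × 7.147) = 24.6000 / 42.8820 = 0.5737

0.574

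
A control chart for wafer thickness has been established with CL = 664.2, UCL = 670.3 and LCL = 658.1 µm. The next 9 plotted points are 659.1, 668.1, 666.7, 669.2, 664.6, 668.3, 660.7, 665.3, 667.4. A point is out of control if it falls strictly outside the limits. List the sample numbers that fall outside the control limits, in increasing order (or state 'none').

All 9 points lie within [658.1, 670.3].

none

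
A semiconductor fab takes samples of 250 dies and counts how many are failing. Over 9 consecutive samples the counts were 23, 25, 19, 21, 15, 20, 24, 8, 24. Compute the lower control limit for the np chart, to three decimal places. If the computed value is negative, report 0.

p̄ = Σdᵢ / (k·n) = 179 / (9 × 250) = 0.07956
LCL = np̄ − 3·√(np̄(1−p̄)) = 19.8889 − 3 × 4.2786 = 7.0530

7.053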